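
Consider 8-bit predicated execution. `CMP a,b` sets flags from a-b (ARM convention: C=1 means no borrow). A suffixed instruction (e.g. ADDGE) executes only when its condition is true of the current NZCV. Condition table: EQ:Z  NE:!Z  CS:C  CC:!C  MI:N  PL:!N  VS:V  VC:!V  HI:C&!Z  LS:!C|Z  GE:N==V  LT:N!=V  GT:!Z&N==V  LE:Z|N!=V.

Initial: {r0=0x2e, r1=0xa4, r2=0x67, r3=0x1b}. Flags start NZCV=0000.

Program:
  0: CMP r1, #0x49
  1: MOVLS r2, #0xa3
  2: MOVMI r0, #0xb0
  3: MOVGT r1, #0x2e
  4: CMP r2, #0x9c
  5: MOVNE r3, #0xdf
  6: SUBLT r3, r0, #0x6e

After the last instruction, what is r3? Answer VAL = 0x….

VAL = 0xdf

0: ✓ CMP  NZCV=0011
1: · MOVLS
2: · MOVMI
3: · MOVGT
4: ✓ CMP  NZCV=1001
5: ✓ MOVNE  r3←0xdf
6: · SUBLT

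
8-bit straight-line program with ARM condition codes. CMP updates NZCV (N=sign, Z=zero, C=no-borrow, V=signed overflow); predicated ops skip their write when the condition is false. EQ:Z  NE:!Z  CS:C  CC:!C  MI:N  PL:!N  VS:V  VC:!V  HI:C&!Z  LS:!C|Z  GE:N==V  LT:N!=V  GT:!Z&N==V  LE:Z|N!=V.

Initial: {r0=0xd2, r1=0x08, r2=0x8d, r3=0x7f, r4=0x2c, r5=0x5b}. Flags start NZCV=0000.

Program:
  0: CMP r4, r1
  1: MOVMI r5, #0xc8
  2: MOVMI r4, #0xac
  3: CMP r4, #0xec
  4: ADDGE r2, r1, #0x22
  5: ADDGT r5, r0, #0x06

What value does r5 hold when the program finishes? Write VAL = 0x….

VAL = 0xd8

[0] flags=0010 → (cmp)
[1] flags=0010 MI?F → skip
[2] flags=0010 MI?F → skip
[3] flags=0000 → (cmp)
[4] flags=0000 GE?T → r2=0x2a
[5] flags=0000 GT?T → r5=0xd8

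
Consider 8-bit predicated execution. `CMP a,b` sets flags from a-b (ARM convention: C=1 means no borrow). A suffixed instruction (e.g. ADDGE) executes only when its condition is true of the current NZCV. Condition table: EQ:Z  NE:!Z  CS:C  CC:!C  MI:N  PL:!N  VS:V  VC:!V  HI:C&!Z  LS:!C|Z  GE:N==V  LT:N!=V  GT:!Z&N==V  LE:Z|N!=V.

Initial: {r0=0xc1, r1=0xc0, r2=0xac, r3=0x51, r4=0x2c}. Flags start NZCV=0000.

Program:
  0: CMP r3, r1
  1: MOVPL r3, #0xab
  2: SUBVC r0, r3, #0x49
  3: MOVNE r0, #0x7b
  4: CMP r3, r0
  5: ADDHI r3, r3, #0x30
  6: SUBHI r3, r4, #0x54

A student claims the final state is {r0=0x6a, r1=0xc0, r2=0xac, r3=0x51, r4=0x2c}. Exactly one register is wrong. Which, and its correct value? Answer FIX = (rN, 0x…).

0: ✓ CMP  NZCV=1001
1: · MOVPL
2: · SUBVC
3: ✓ MOVNE  r0←0x7b
4: ✓ CMP  NZCV=1000
5: · ADDHI
6: · SUBHI

FIX = (r0, 0x7b)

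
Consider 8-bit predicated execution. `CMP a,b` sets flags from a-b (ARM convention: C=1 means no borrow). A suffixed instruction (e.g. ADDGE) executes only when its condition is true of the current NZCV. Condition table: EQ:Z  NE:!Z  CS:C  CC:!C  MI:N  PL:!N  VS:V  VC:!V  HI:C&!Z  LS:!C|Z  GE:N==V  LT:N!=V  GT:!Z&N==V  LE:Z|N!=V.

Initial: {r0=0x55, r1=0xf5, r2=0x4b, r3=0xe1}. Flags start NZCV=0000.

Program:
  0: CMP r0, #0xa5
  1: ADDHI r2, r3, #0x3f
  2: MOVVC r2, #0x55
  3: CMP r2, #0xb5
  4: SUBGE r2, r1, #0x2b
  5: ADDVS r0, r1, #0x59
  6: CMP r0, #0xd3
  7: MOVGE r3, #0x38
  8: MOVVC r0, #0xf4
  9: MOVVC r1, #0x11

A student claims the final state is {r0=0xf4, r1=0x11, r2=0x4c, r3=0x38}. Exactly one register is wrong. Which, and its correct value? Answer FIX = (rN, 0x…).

FIX = (r2, 0xca)

0: ✓ CMP  NZCV=1001
1: · ADDHI
2: · MOVVC
3: ✓ CMP  NZCV=1001
4: ✓ SUBGE  r2←0xca
5: ✓ ADDVS  r0←0x4e
6: ✓ CMP  NZCV=0000
7: ✓ MOVGE  r3←0x38
8: ✓ MOVVC  r0←0xf4
9: ✓ MOVVC  r1←0x11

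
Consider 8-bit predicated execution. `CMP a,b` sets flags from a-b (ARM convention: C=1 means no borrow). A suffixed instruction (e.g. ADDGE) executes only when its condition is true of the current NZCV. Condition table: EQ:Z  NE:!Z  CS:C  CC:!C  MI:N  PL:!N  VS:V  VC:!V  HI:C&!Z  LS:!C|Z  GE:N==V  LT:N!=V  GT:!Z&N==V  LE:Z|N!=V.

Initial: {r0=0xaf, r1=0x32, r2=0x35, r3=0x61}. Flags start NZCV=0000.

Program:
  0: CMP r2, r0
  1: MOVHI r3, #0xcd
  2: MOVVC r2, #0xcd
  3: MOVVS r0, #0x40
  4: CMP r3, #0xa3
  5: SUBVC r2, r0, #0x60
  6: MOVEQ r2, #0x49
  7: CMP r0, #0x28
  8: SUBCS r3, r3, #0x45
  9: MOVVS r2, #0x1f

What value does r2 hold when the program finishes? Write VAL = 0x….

VAL = 0x35

0: ✓ CMP  NZCV=1001
1: · MOVHI
2: · MOVVC
3: ✓ MOVVS  r0←0x40
4: ✓ CMP  NZCV=1001
5: · SUBVC
6: · MOVEQ
7: ✓ CMP  NZCV=0010
8: ✓ SUBCS  r3←0x1c
9: · MOVVS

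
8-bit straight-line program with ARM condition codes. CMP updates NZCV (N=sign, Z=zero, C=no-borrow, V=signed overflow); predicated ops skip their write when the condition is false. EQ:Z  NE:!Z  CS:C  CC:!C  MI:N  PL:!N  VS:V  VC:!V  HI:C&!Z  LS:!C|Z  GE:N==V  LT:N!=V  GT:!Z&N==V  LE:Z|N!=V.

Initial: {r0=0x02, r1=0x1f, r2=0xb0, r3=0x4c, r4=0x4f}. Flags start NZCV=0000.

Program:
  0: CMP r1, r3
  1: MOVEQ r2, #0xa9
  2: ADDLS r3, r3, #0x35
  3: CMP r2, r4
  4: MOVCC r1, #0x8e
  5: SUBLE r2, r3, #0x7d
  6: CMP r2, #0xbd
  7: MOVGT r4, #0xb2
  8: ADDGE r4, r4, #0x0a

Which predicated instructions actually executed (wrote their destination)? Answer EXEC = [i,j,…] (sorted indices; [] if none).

[0] flags=1000 → (cmp)
[1] flags=1000 EQ?F → skip
[2] flags=1000 LS?T → r3=0x81
[3] flags=0011 → (cmp)
[4] flags=0011 CC?F → skip
[5] flags=0011 LE?T → r2=0x04
[6] flags=0000 → (cmp)
[7] flags=0000 GT?T → r4=0xb2
[8] flags=0000 GE?T → r4=0xbc

EXEC = [2,5,7,8]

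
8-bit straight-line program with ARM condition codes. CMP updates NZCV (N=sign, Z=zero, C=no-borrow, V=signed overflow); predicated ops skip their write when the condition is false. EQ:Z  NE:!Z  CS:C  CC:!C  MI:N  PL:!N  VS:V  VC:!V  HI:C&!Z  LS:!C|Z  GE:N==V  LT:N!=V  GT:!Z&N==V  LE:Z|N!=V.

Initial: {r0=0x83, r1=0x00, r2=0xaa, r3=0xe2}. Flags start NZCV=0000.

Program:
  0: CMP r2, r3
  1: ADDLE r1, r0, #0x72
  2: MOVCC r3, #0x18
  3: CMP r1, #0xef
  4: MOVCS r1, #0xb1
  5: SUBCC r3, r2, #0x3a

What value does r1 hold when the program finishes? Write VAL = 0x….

VAL = 0xb1

0: ✓ CMP  NZCV=1000
1: ✓ ADDLE  r1←0xf5
2: ✓ MOVCC  r3←0x18
3: ✓ CMP  NZCV=0010
4: ✓ MOVCS  r1←0xb1
5: · SUBCC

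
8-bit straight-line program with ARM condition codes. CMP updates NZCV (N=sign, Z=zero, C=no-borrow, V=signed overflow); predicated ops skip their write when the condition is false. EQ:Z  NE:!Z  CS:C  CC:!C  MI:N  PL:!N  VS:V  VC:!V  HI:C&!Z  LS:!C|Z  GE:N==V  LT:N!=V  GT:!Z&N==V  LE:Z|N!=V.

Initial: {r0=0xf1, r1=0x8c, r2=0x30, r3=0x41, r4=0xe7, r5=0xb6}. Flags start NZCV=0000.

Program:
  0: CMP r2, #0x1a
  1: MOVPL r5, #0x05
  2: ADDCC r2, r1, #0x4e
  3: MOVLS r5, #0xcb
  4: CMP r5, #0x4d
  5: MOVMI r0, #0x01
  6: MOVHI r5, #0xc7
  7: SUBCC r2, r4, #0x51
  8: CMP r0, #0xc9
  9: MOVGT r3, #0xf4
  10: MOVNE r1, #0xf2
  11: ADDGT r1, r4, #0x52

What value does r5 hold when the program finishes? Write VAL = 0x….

0: ✓ CMP  NZCV=0010
1: ✓ MOVPL  r5←0x05
2: · ADDCC
3: · MOVLS
4: ✓ CMP  NZCV=1000
5: ✓ MOVMI  r0←0x01
6: · MOVHI
7: ✓ SUBCC  r2←0x96
8: ✓ CMP  NZCV=0000
9: ✓ MOVGT  r3←0xf4
10: ✓ MOVNE  r1←0xf2
11: ✓ ADDGT  r1←0x39

VAL = 0x05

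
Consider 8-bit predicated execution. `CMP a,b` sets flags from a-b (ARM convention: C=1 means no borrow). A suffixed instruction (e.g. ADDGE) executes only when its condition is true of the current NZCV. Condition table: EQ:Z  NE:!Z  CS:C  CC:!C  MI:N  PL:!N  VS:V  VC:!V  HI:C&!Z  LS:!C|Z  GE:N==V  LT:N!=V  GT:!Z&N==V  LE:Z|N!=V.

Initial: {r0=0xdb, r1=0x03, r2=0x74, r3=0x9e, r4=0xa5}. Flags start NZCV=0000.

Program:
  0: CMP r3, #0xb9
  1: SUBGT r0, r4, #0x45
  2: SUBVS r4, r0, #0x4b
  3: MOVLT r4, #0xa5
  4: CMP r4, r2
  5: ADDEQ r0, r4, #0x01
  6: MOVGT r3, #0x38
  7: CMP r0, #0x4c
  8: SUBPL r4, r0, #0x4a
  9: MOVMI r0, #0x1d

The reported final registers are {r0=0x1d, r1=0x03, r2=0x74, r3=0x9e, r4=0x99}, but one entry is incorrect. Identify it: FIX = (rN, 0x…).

0: ✓ CMP  NZCV=1000
1: · SUBGT
2: · SUBVS
3: ✓ MOVLT  r4←0xa5
4: ✓ CMP  NZCV=0011
5: · ADDEQ
6: · MOVGT
7: ✓ CMP  NZCV=1010
8: · SUBPL
9: ✓ MOVMI  r0←0x1d

FIX = (r4, 0xa5)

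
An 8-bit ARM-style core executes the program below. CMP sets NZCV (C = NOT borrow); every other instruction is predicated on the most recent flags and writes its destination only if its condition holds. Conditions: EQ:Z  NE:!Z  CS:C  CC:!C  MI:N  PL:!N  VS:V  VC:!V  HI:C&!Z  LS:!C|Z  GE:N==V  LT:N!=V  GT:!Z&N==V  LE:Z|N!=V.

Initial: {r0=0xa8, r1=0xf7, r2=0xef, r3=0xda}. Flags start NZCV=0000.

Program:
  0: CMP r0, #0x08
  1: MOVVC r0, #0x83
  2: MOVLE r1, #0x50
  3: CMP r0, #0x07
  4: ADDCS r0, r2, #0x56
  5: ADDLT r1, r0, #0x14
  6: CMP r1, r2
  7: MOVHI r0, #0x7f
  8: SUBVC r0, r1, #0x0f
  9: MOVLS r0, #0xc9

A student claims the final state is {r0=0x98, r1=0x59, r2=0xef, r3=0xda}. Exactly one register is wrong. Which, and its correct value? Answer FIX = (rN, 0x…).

FIX = (r0, 0xc9)

[0] flags=1010 → (cmp)
[1] flags=1010 VC?T → r0=0x83
[2] flags=1010 LE?T → r1=0x50
[3] flags=0011 → (cmp)
[4] flags=0011 CS?T → r0=0x45
[5] flags=0011 LT?T → r1=0x59
[6] flags=0000 → (cmp)
[7] flags=0000 HI?F → skip
[8] flags=0000 VC?T → r0=0x4a
[9] flags=0000 LS?T → r0=0xc9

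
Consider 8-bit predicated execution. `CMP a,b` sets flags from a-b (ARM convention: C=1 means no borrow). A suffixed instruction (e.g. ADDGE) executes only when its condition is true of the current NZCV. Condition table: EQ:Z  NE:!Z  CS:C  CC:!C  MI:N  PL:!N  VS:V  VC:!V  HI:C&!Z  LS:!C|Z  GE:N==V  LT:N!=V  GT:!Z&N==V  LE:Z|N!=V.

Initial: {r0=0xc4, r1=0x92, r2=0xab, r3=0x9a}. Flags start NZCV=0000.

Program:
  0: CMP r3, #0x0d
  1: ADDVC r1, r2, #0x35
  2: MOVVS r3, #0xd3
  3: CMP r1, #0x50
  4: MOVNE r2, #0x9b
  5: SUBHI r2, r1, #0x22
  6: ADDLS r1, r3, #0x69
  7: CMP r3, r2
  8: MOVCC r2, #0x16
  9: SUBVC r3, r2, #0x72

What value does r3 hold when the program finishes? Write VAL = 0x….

VAL = 0xa4

[0] flags=1010 → (cmp)
[1] flags=1010 VC?T → r1=0xe0
[2] flags=1010 VS?F → skip
[3] flags=1010 → (cmp)
[4] flags=1010 NE?T → r2=0x9b
[5] flags=1010 HI?T → r2=0xbe
[6] flags=1010 LS?F → skip
[7] flags=1000 → (cmp)
[8] flags=1000 CC?T → r2=0x16
[9] flags=1000 VC?T → r3=0xa4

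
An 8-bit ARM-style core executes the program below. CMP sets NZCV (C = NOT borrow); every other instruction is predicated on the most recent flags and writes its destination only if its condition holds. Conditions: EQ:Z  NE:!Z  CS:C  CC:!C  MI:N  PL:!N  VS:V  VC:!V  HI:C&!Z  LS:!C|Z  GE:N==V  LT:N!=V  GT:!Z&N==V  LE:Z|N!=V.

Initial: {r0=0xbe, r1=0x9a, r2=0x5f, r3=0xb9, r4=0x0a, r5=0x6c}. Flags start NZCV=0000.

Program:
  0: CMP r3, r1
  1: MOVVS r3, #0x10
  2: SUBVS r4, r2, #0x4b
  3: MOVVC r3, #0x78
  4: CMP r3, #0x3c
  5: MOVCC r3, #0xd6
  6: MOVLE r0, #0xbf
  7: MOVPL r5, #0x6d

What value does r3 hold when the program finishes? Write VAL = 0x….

[0] flags=0010 → (cmp)
[1] flags=0010 VS?F → skip
[2] flags=0010 VS?F → skip
[3] flags=0010 VC?T → r3=0x78
[4] flags=0010 → (cmp)
[5] flags=0010 CC?F → skip
[6] flags=0010 LE?F → skip
[7] flags=0010 PL?T → r5=0x6d

VAL = 0x78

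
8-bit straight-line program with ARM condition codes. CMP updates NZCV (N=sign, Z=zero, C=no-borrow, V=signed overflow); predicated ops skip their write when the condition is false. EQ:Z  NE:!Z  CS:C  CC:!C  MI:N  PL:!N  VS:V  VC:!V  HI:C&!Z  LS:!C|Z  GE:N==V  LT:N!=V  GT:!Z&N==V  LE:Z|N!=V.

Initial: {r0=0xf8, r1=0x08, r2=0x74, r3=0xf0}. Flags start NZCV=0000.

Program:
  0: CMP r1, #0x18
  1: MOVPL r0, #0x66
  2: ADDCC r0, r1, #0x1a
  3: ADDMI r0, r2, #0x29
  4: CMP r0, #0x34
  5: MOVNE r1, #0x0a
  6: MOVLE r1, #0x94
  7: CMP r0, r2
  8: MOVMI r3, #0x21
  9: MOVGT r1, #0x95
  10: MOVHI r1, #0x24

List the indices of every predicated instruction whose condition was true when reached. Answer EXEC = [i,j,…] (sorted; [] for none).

0: ✓ CMP  NZCV=1000
1: · MOVPL
2: ✓ ADDCC  r0←0x22
3: ✓ ADDMI  r0←0x9d
4: ✓ CMP  NZCV=0011
5: ✓ MOVNE  r1←0x0a
6: ✓ MOVLE  r1←0x94
7: ✓ CMP  NZCV=0011
8: · MOVMI
9: · MOVGT
10: ✓ MOVHI  r1←0x24

EXEC = [2,3,5,6,10]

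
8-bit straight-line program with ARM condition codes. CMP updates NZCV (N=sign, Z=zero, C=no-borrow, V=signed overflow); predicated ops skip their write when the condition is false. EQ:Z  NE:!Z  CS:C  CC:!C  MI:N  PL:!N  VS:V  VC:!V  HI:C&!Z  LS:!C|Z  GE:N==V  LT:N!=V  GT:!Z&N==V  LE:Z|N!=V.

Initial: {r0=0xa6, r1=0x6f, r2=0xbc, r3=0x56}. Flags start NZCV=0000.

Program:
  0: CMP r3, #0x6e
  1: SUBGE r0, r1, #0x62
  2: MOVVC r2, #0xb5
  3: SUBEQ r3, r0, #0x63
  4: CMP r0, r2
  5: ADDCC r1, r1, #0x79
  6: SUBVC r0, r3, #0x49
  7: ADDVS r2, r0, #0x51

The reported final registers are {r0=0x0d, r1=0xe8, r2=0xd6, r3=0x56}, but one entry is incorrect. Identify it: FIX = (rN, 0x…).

FIX = (r2, 0xb5)

[0] flags=1000 → (cmp)
[1] flags=1000 GE?F → skip
[2] flags=1000 VC?T → r2=0xb5
[3] flags=1000 EQ?F → skip
[4] flags=1000 → (cmp)
[5] flags=1000 CC?T → r1=0xe8
[6] flags=1000 VC?T → r0=0x0d
[7] flags=1000 VS?F → skip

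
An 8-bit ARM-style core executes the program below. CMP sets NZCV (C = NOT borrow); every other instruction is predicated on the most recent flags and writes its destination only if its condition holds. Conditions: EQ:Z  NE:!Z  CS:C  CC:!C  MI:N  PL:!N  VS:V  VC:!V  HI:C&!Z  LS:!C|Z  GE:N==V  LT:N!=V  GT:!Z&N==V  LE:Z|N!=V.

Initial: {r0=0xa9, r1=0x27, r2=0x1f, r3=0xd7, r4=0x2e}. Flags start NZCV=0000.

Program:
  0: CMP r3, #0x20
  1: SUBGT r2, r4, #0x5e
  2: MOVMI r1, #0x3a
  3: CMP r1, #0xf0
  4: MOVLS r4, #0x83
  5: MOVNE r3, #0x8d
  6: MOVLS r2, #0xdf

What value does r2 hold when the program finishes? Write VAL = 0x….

[0] flags=1010 → (cmp)
[1] flags=1010 GT?F → skip
[2] flags=1010 MI?T → r1=0x3a
[3] flags=0000 → (cmp)
[4] flags=0000 LS?T → r4=0x83
[5] flags=0000 NE?T → r3=0x8d
[6] flags=0000 LS?T → r2=0xdf

VAL = 0xdf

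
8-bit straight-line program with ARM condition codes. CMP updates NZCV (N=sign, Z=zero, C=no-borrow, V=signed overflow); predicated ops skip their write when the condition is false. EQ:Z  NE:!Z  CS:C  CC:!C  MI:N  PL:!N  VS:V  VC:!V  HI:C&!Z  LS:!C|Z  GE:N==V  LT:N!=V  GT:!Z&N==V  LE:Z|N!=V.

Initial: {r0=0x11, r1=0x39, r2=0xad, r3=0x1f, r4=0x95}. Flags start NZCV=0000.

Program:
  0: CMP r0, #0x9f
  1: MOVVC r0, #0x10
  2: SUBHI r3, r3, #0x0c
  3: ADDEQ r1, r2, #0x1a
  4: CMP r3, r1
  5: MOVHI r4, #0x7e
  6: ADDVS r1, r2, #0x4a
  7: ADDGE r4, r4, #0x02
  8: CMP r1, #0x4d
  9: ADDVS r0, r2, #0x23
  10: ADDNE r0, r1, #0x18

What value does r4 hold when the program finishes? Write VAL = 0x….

0: ✓ CMP  NZCV=0000
1: ✓ MOVVC  r0←0x10
2: · SUBHI
3: · ADDEQ
4: ✓ CMP  NZCV=1000
5: · MOVHI
6: · ADDVS
7: · ADDGE
8: ✓ CMP  NZCV=1000
9: · ADDVS
10: ✓ ADDNE  r0←0x51

VAL = 0x95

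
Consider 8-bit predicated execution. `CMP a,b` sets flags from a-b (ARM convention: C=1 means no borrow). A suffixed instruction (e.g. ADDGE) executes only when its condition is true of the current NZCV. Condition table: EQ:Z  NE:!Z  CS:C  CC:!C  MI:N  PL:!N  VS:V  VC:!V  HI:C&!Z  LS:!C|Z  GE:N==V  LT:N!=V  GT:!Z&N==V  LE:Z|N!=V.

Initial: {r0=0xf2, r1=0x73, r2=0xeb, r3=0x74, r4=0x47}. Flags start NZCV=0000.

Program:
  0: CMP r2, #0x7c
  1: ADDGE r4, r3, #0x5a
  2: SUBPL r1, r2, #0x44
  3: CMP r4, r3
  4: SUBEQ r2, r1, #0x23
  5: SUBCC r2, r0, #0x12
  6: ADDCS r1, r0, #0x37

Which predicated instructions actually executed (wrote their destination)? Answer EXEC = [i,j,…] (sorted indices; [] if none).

EXEC = [2,5]

0: ✓ CMP  NZCV=0011
1: · ADDGE
2: ✓ SUBPL  r1←0xa7
3: ✓ CMP  NZCV=1000
4: · SUBEQ
5: ✓ SUBCC  r2←0xe0
6: · ADDCS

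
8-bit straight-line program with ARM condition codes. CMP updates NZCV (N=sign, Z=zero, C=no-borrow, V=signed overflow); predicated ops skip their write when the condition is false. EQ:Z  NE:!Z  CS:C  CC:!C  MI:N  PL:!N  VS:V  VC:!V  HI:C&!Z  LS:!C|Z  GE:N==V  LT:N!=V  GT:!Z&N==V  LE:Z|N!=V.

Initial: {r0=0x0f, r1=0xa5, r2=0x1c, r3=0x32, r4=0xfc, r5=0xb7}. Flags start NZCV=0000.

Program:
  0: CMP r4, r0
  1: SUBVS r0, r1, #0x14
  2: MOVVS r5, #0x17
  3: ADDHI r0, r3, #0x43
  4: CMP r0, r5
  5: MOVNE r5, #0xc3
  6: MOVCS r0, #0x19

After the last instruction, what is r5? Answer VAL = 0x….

VAL = 0xc3

[0] flags=1010 → (cmp)
[1] flags=1010 VS?F → skip
[2] flags=1010 VS?F → skip
[3] flags=1010 HI?T → r0=0x75
[4] flags=1001 → (cmp)
[5] flags=1001 NE?T → r5=0xc3
[6] flags=1001 CS?F → skip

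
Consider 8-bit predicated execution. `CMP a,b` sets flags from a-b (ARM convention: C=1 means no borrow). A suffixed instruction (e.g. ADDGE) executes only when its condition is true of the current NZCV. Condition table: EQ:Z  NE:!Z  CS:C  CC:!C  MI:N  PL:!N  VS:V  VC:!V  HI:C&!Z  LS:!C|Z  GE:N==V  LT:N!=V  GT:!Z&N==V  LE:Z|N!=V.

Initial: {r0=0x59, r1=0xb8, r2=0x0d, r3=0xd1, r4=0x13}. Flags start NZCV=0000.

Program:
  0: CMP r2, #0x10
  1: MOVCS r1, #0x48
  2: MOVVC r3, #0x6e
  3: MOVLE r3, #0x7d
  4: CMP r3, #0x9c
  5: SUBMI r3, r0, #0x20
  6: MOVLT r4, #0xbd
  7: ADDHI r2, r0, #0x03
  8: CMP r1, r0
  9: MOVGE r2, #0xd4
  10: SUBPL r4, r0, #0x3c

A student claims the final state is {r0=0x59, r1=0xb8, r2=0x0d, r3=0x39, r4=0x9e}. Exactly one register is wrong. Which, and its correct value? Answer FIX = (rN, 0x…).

FIX = (r4, 0x1d)

[0] flags=1000 → (cmp)
[1] flags=1000 CS?F → skip
[2] flags=1000 VC?T → r3=0x6e
[3] flags=1000 LE?T → r3=0x7d
[4] flags=1001 → (cmp)
[5] flags=1001 MI?T → r3=0x39
[6] flags=1001 LT?F → skip
[7] flags=1001 HI?F → skip
[8] flags=0011 → (cmp)
[9] flags=0011 GE?F → skip
[10] flags=0011 PL?T → r4=0x1d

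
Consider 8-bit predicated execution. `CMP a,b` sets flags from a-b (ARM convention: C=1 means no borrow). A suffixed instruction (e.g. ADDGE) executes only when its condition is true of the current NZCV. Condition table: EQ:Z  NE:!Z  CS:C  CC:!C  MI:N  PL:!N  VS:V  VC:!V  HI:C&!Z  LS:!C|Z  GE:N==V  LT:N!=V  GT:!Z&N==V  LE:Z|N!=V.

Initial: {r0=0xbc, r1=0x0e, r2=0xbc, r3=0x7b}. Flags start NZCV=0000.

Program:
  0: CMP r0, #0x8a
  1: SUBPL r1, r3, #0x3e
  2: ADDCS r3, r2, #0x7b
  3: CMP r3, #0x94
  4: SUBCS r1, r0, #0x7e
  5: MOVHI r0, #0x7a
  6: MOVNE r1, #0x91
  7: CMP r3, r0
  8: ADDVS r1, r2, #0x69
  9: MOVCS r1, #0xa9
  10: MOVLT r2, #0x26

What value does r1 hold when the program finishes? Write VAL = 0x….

VAL = 0x91

0: ✓ CMP  NZCV=0010
1: ✓ SUBPL  r1←0x3d
2: ✓ ADDCS  r3←0x37
3: ✓ CMP  NZCV=1001
4: · SUBCS
5: · MOVHI
6: ✓ MOVNE  r1←0x91
7: ✓ CMP  NZCV=0000
8: · ADDVS
9: · MOVCS
10: · MOVLT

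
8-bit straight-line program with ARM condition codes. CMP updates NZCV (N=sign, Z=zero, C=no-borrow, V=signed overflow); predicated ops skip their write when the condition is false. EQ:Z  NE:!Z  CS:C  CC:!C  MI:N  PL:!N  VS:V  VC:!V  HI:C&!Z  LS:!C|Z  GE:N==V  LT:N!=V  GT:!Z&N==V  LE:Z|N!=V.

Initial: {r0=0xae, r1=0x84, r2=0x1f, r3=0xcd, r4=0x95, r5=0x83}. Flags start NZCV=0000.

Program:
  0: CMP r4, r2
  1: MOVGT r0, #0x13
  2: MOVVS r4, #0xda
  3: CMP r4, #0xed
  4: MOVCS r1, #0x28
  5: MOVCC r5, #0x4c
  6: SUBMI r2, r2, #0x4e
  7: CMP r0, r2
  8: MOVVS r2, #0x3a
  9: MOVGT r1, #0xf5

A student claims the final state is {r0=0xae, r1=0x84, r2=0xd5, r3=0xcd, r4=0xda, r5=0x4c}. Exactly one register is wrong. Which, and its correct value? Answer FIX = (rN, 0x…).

[0] flags=0011 → (cmp)
[1] flags=0011 GT?F → skip
[2] flags=0011 VS?T → r4=0xda
[3] flags=1000 → (cmp)
[4] flags=1000 CS?F → skip
[5] flags=1000 CC?T → r5=0x4c
[6] flags=1000 MI?T → r2=0xd1
[7] flags=1000 → (cmp)
[8] flags=1000 VS?F → skip
[9] flags=1000 GT?F → skip

FIX = (r2, 0xd1)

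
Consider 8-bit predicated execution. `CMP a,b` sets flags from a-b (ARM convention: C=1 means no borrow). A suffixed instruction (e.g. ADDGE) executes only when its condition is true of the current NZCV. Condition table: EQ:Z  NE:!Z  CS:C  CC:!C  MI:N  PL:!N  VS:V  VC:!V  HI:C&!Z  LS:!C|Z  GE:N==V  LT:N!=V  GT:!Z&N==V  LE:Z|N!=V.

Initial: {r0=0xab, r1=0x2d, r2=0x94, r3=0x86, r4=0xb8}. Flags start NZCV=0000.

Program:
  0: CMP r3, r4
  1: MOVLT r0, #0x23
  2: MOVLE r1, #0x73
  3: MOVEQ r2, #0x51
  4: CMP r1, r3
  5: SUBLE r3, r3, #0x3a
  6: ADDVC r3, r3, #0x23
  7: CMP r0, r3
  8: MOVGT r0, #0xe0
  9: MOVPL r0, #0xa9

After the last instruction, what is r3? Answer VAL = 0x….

0: ✓ CMP  NZCV=1000
1: ✓ MOVLT  r0←0x23
2: ✓ MOVLE  r1←0x73
3: · MOVEQ
4: ✓ CMP  NZCV=1001
5: · SUBLE
6: · ADDVC
7: ✓ CMP  NZCV=1001
8: ✓ MOVGT  r0←0xe0
9: · MOVPL

VAL = 0x86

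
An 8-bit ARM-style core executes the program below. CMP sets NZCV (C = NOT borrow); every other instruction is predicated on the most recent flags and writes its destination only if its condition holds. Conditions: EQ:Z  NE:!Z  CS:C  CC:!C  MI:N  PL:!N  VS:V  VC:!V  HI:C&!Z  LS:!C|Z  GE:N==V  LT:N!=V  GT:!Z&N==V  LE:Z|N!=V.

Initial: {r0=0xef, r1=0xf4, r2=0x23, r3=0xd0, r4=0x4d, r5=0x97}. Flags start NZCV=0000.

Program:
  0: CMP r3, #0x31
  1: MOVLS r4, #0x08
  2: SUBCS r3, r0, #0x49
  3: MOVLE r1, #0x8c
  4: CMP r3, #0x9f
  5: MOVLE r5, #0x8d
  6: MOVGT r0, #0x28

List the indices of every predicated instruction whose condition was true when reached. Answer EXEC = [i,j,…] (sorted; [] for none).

0: ✓ CMP  NZCV=1010
1: · MOVLS
2: ✓ SUBCS  r3←0xa6
3: ✓ MOVLE  r1←0x8c
4: ✓ CMP  NZCV=0010
5: · MOVLE
6: ✓ MOVGT  r0←0x28

EXEC = [2,3,6]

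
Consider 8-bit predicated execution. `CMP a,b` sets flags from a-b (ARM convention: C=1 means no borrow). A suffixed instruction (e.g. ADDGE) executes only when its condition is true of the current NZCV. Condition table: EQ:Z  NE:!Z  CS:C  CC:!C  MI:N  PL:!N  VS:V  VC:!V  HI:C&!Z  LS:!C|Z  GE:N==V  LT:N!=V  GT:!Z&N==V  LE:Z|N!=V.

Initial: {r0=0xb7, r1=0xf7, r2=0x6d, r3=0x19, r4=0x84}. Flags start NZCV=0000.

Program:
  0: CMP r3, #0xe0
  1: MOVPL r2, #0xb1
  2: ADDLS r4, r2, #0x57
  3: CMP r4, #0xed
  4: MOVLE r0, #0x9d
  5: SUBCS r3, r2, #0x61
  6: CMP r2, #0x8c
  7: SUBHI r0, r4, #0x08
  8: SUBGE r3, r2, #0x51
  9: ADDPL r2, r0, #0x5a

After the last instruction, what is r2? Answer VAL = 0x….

VAL = 0x5a

0: ✓ CMP  NZCV=0000
1: ✓ MOVPL  r2←0xb1
2: ✓ ADDLS  r4←0x08
3: ✓ CMP  NZCV=0000
4: · MOVLE
5: · SUBCS
6: ✓ CMP  NZCV=0010
7: ✓ SUBHI  r0←0x00
8: ✓ SUBGE  r3←0x60
9: ✓ ADDPL  r2←0x5a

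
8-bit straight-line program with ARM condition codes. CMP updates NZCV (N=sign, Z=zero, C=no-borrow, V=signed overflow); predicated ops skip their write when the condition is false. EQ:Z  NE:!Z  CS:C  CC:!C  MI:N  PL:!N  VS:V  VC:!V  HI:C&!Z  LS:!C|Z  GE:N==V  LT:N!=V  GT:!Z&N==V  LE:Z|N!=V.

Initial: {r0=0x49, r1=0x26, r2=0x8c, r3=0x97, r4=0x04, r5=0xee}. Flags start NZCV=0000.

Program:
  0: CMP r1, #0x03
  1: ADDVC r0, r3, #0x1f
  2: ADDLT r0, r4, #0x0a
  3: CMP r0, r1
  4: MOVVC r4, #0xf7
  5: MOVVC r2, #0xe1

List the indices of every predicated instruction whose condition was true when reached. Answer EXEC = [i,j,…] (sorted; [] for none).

EXEC = [1,4,5]

[0] flags=0010 → (cmp)
[1] flags=0010 VC?T → r0=0xb6
[2] flags=0010 LT?F → skip
[3] flags=1010 → (cmp)
[4] flags=1010 VC?T → r4=0xf7
[5] flags=1010 VC?T → r2=0xe1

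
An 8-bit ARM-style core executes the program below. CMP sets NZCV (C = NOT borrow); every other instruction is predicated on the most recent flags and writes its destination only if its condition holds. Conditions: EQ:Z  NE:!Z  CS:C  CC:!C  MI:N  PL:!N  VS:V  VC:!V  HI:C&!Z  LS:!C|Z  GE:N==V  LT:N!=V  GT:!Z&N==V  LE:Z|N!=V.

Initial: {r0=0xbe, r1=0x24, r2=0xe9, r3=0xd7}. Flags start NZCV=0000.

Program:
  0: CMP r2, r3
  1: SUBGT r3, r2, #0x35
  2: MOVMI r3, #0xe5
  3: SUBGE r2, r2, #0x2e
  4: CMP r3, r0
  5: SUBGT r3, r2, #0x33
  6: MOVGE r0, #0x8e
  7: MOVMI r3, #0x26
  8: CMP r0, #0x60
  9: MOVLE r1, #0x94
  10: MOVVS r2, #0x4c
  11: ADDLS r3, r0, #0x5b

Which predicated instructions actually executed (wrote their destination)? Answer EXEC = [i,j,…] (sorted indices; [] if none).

0: ✓ CMP  NZCV=0010
1: ✓ SUBGT  r3←0xb4
2: · MOVMI
3: ✓ SUBGE  r2←0xbb
4: ✓ CMP  NZCV=1000
5: · SUBGT
6: · MOVGE
7: ✓ MOVMI  r3←0x26
8: ✓ CMP  NZCV=0011
9: ✓ MOVLE  r1←0x94
10: ✓ MOVVS  r2←0x4c
11: · ADDLS

EXEC = [1,3,7,9,10]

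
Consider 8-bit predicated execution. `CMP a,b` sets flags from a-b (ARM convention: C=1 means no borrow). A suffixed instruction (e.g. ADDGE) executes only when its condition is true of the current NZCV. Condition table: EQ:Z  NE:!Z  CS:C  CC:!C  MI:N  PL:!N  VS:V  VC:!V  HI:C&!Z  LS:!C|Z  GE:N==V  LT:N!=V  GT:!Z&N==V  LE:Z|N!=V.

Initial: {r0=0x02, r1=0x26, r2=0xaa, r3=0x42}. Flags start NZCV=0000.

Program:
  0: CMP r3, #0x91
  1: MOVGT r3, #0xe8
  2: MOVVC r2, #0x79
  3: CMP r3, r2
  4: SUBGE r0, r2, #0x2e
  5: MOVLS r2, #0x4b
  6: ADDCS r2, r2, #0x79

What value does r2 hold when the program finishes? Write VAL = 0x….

VAL = 0x23

0: ✓ CMP  NZCV=1001
1: ✓ MOVGT  r3←0xe8
2: · MOVVC
3: ✓ CMP  NZCV=0010
4: ✓ SUBGE  r0←0x7c
5: · MOVLS
6: ✓ ADDCS  r2←0x23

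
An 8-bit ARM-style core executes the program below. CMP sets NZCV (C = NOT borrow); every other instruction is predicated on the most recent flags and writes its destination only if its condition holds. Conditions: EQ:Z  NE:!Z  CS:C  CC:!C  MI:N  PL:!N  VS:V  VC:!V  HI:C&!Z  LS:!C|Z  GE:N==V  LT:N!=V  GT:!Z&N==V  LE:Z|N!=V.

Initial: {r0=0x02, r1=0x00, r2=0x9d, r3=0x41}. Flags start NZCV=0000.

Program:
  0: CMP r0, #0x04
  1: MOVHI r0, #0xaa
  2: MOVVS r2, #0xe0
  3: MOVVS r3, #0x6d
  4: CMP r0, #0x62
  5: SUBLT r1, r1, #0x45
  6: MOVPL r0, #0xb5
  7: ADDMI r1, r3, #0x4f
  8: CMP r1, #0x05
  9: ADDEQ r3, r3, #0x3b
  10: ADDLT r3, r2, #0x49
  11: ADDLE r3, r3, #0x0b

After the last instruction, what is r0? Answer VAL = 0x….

0: ✓ CMP  NZCV=1000
1: · MOVHI
2: · MOVVS
3: · MOVVS
4: ✓ CMP  NZCV=1000
5: ✓ SUBLT  r1←0xbb
6: · MOVPL
7: ✓ ADDMI  r1←0x90
8: ✓ CMP  NZCV=1010
9: · ADDEQ
10: ✓ ADDLT  r3←0xe6
11: ✓ ADDLE  r3←0xf1

VAL = 0x02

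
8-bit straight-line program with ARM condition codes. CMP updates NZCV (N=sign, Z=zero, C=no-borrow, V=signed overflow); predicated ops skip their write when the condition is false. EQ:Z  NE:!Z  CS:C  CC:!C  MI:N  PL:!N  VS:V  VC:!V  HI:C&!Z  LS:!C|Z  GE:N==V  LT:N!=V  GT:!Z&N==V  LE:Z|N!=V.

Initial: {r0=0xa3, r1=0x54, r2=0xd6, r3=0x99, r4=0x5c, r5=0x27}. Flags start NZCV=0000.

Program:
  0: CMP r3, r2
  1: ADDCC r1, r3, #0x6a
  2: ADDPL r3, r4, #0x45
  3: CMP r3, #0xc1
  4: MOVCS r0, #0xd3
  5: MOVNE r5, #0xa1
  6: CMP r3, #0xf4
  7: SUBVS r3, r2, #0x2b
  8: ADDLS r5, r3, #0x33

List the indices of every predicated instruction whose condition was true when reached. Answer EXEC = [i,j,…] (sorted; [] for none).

EXEC = [1,5,8]

0: ✓ CMP  NZCV=1000
1: ✓ ADDCC  r1←0x03
2: · ADDPL
3: ✓ CMP  NZCV=1000
4: · MOVCS
5: ✓ MOVNE  r5←0xa1
6: ✓ CMP  NZCV=1000
7: · SUBVS
8: ✓ ADDLS  r5←0xcc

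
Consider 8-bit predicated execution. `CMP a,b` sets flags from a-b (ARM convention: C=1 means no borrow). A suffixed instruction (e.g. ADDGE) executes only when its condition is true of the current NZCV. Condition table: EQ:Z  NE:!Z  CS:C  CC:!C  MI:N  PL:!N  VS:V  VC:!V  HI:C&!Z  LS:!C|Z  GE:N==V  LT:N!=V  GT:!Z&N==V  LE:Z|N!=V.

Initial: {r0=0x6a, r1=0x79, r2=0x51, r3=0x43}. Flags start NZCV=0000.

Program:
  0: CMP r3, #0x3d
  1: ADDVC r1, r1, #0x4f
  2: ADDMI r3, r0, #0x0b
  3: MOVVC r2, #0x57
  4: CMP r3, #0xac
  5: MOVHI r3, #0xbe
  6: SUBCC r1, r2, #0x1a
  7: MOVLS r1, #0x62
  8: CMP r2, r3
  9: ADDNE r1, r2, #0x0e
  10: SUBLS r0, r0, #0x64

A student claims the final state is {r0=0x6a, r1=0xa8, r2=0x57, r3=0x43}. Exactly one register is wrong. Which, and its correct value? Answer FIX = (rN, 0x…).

[0] flags=0010 → (cmp)
[1] flags=0010 VC?T → r1=0xc8
[2] flags=0010 MI?F → skip
[3] flags=0010 VC?T → r2=0x57
[4] flags=1001 → (cmp)
[5] flags=1001 HI?F → skip
[6] flags=1001 CC?T → r1=0x3d
[7] flags=1001 LS?T → r1=0x62
[8] flags=0010 → (cmp)
[9] flags=0010 NE?T → r1=0x65
[10] flags=0010 LS?F → skip

FIX = (r1, 0x65)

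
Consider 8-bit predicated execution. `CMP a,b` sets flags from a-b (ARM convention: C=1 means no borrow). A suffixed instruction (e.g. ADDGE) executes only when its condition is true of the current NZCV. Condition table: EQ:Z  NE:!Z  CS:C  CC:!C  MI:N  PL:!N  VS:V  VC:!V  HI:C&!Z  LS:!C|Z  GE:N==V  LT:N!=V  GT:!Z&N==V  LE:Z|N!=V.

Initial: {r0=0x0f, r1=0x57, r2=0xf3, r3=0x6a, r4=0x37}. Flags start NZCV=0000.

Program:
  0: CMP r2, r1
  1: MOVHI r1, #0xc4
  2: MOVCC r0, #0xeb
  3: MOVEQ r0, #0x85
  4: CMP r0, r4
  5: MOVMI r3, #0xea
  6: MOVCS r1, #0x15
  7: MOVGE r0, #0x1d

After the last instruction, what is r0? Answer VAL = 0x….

[0] flags=1010 → (cmp)
[1] flags=1010 HI?T → r1=0xc4
[2] flags=1010 CC?F → skip
[3] flags=1010 EQ?F → skip
[4] flags=1000 → (cmp)
[5] flags=1000 MI?T → r3=0xea
[6] flags=1000 CS?F → skip
[7] flags=1000 GE?F → skip

VAL = 0x0f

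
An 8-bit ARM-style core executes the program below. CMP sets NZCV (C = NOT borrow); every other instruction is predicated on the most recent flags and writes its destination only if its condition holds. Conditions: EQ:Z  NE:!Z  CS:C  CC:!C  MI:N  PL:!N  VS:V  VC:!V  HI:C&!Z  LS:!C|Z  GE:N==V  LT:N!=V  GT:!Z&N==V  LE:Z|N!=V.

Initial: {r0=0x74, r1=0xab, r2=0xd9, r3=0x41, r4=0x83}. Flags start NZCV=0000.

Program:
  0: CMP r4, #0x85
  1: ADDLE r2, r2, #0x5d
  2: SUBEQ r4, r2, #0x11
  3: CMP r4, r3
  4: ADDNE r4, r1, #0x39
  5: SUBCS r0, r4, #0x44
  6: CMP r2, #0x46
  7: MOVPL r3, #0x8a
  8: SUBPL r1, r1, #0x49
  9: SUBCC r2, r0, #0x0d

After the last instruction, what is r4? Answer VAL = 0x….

[0] flags=1000 → (cmp)
[1] flags=1000 LE?T → r2=0x36
[2] flags=1000 EQ?F → skip
[3] flags=0011 → (cmp)
[4] flags=0011 NE?T → r4=0xe4
[5] flags=0011 CS?T → r0=0xa0
[6] flags=1000 → (cmp)
[7] flags=1000 PL?F → skip
[8] flags=1000 PL?F → skip
[9] flags=1000 CC?T → r2=0x93

VAL = 0xe4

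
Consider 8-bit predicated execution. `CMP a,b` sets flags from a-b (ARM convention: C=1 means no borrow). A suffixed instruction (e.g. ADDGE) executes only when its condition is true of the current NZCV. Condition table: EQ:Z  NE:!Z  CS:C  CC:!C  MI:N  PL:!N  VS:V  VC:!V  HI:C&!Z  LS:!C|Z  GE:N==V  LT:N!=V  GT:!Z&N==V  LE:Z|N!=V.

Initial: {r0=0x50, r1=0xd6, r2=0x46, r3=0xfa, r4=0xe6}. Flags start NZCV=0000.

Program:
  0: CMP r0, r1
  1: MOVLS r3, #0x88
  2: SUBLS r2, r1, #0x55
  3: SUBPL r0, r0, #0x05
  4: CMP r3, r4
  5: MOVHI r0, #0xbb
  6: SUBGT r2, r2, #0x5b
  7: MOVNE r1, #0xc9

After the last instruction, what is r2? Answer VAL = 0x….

VAL = 0x81

0: ✓ CMP  NZCV=0000
1: ✓ MOVLS  r3←0x88
2: ✓ SUBLS  r2←0x81
3: ✓ SUBPL  r0←0x4b
4: ✓ CMP  NZCV=1000
5: · MOVHI
6: · SUBGT
7: ✓ MOVNE  r1←0xc9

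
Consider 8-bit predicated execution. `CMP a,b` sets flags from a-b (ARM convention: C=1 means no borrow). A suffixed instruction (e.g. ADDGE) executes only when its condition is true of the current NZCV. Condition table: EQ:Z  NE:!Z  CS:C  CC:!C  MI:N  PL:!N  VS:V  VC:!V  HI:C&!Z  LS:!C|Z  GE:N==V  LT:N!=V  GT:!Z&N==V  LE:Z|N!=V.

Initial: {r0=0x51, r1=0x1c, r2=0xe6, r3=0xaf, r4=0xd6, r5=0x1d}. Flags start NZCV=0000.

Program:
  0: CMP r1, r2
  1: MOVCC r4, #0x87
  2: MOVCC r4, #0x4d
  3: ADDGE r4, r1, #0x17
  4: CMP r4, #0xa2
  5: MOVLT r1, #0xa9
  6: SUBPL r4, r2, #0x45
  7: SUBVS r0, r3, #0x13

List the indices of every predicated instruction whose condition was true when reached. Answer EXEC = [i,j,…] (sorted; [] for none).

[0] flags=0000 → (cmp)
[1] flags=0000 CC?T → r4=0x87
[2] flags=0000 CC?T → r4=0x4d
[3] flags=0000 GE?T → r4=0x33
[4] flags=1001 → (cmp)
[5] flags=1001 LT?F → skip
[6] flags=1001 PL?F → skip
[7] flags=1001 VS?T → r0=0x9c

EXEC = [1,2,3,7]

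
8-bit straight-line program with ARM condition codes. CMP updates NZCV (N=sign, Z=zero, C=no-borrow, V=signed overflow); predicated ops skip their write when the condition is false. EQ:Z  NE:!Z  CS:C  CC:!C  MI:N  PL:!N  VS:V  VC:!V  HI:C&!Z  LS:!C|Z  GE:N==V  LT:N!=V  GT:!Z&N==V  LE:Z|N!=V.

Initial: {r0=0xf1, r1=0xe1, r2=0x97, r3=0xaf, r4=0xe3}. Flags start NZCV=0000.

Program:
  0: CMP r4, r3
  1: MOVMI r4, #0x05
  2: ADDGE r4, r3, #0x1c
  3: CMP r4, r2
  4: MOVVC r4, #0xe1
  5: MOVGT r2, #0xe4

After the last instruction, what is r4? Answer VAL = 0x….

0: ✓ CMP  NZCV=0010
1: · MOVMI
2: ✓ ADDGE  r4←0xcb
3: ✓ CMP  NZCV=0010
4: ✓ MOVVC  r4←0xe1
5: ✓ MOVGT  r2←0xe4

VAL = 0xe1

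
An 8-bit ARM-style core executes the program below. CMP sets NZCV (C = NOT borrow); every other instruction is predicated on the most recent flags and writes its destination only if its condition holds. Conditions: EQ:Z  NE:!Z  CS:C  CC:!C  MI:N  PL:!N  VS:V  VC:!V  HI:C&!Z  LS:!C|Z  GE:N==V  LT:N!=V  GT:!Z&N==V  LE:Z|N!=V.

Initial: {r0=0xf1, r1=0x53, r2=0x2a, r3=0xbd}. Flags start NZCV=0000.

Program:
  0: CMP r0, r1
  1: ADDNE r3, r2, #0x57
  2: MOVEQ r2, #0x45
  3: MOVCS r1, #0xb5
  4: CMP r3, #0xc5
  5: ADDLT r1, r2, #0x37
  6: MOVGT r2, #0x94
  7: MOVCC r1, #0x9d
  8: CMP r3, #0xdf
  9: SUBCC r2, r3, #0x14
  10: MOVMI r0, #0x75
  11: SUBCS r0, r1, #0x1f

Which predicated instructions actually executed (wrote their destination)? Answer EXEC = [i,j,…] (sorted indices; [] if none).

EXEC = [1,3,5,7,9,10]

0: ✓ CMP  NZCV=1010
1: ✓ ADDNE  r3←0x81
2: · MOVEQ
3: ✓ MOVCS  r1←0xb5
4: ✓ CMP  NZCV=1000
5: ✓ ADDLT  r1←0x61
6: · MOVGT
7: ✓ MOVCC  r1←0x9d
8: ✓ CMP  NZCV=1000
9: ✓ SUBCC  r2←0x6d
10: ✓ MOVMI  r0←0x75
11: · SUBCS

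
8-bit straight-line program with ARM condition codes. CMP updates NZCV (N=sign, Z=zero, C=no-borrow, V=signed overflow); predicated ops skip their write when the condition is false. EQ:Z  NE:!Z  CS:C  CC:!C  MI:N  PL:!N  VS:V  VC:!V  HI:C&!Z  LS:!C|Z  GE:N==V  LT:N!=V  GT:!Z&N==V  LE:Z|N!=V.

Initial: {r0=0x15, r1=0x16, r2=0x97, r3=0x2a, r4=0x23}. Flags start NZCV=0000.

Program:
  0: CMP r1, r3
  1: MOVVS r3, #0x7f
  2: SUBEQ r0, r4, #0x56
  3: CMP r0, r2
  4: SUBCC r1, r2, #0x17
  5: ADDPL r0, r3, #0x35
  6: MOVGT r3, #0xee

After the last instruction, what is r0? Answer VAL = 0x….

0: ✓ CMP  NZCV=1000
1: · MOVVS
2: · SUBEQ
3: ✓ CMP  NZCV=0000
4: ✓ SUBCC  r1←0x80
5: ✓ ADDPL  r0←0x5f
6: ✓ MOVGT  r3←0xee

VAL = 0x5f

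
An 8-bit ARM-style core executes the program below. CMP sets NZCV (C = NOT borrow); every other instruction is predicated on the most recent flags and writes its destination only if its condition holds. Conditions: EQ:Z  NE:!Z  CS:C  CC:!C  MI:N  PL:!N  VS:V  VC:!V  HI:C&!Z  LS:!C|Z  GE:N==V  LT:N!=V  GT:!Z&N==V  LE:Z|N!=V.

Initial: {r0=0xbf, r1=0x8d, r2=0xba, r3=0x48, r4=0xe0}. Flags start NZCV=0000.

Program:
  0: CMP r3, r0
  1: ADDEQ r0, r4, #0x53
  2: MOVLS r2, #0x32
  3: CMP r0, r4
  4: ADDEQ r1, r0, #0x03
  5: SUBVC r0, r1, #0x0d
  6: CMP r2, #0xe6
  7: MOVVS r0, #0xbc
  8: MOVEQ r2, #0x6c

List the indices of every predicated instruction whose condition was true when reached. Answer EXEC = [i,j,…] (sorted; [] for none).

EXEC = [2,5]

[0] flags=1001 → (cmp)
[1] flags=1001 EQ?F → skip
[2] flags=1001 LS?T → r2=0x32
[3] flags=1000 → (cmp)
[4] flags=1000 EQ?F → skip
[5] flags=1000 VC?T → r0=0x80
[6] flags=0000 → (cmp)
[7] flags=0000 VS?F → skip
[8] flags=0000 EQ?F → skip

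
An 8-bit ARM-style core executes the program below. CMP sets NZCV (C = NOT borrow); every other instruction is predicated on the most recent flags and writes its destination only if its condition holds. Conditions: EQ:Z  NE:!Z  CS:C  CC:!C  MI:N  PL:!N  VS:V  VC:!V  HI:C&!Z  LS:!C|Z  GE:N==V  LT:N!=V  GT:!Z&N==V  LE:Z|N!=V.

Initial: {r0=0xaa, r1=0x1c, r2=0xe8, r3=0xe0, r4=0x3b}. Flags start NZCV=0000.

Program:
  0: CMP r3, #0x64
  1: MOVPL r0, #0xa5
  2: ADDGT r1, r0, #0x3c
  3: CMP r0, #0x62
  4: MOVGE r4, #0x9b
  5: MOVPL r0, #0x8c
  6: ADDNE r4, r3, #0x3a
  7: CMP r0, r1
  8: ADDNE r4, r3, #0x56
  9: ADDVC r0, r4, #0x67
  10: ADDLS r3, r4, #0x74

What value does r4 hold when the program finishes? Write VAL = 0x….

VAL = 0x36

0: ✓ CMP  NZCV=0011
1: ✓ MOVPL  r0←0xa5
2: · ADDGT
3: ✓ CMP  NZCV=0011
4: · MOVGE
5: ✓ MOVPL  r0←0x8c
6: ✓ ADDNE  r4←0x1a
7: ✓ CMP  NZCV=0011
8: ✓ ADDNE  r4←0x36
9: · ADDVC
10: · ADDLS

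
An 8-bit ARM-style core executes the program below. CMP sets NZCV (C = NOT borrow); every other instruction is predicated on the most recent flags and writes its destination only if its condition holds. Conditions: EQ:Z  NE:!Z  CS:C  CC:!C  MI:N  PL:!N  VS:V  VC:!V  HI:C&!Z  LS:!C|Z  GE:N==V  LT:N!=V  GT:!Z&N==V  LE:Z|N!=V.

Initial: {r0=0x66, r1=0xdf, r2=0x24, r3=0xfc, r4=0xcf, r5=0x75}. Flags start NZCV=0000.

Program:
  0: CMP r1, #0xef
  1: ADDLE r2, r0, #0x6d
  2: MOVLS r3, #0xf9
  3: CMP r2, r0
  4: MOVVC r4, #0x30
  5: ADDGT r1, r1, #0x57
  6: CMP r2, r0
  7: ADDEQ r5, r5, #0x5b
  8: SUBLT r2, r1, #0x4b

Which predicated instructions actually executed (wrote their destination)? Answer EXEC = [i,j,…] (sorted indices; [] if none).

EXEC = [1,2,8]

[0] flags=1000 → (cmp)
[1] flags=1000 LE?T → r2=0xd3
[2] flags=1000 LS?T → r3=0xf9
[3] flags=0011 → (cmp)
[4] flags=0011 VC?F → skip
[5] flags=0011 GT?F → skip
[6] flags=0011 → (cmp)
[7] flags=0011 EQ?F → skip
[8] flags=0011 LT?T → r2=0x94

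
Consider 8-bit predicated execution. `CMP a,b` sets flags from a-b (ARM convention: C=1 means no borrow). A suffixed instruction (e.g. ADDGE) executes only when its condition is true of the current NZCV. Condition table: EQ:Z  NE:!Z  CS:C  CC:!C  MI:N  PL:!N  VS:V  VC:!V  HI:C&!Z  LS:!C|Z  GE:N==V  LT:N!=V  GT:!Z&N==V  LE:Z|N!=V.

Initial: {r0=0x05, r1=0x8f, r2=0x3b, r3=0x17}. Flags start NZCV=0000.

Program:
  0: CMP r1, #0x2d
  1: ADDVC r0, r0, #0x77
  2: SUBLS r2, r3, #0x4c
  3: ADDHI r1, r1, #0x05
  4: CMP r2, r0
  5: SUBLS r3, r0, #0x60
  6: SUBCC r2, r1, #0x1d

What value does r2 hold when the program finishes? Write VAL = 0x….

0: ✓ CMP  NZCV=0011
1: · ADDVC
2: · SUBLS
3: ✓ ADDHI  r1←0x94
4: ✓ CMP  NZCV=0010
5: · SUBLS
6: · SUBCC

VAL = 0x3b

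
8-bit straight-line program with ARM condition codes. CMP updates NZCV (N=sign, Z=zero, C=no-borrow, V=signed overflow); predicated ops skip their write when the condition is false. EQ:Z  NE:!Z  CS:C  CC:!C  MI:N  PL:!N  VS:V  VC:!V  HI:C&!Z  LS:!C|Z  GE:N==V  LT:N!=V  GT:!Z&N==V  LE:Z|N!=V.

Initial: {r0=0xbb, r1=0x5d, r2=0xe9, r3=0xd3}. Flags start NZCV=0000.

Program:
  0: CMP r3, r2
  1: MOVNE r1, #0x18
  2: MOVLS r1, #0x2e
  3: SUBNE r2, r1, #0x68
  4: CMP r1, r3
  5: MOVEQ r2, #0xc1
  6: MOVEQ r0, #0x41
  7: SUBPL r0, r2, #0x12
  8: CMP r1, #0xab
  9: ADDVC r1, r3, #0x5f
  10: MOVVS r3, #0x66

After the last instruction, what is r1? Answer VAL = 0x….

[0] flags=1000 → (cmp)
[1] flags=1000 NE?T → r1=0x18
[2] flags=1000 LS?T → r1=0x2e
[3] flags=1000 NE?T → r2=0xc6
[4] flags=0000 → (cmp)
[5] flags=0000 EQ?F → skip
[6] flags=0000 EQ?F → skip
[7] flags=0000 PL?T → r0=0xb4
[8] flags=1001 → (cmp)
[9] flags=1001 VC?F → skip
[10] flags=1001 VS?T → r3=0x66

VAL = 0x2e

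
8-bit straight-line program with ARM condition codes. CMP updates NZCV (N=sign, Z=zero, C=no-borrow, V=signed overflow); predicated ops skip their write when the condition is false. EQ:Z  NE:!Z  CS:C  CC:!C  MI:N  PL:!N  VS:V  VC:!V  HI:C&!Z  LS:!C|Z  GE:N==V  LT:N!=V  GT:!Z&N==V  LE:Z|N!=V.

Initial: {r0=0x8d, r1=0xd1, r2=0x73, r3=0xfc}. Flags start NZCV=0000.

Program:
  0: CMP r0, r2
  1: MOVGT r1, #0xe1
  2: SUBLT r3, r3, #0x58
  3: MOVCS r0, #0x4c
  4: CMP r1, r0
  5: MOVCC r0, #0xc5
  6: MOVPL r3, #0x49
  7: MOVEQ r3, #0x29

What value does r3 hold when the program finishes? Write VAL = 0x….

0: ✓ CMP  NZCV=0011
1: · MOVGT
2: ✓ SUBLT  r3←0xa4
3: ✓ MOVCS  r0←0x4c
4: ✓ CMP  NZCV=1010
5: · MOVCC
6: · MOVPL
7: · MOVEQ

VAL = 0xa4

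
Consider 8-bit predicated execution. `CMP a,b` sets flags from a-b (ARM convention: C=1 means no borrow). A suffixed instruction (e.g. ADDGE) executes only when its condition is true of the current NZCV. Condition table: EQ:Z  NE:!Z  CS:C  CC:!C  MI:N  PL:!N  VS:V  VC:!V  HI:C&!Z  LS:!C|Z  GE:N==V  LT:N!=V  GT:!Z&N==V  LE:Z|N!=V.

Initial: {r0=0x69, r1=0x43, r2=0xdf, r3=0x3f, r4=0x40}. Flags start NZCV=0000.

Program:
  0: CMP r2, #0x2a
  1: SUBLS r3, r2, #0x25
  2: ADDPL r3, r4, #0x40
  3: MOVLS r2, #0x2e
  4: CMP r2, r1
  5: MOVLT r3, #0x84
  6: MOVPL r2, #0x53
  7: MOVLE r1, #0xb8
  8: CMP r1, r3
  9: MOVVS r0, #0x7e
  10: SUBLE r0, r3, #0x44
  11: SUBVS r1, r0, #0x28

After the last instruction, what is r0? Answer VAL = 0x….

[0] flags=1010 → (cmp)
[1] flags=1010 LS?F → skip
[2] flags=1010 PL?F → skip
[3] flags=1010 LS?F → skip
[4] flags=1010 → (cmp)
[5] flags=1010 LT?T → r3=0x84
[6] flags=1010 PL?F → skip
[7] flags=1010 LE?T → r1=0xb8
[8] flags=0010 → (cmp)
[9] flags=0010 VS?F → skip
[10] flags=0010 LE?F → skip
[11] flags=0010 VS?F → skip

VAL = 0x69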